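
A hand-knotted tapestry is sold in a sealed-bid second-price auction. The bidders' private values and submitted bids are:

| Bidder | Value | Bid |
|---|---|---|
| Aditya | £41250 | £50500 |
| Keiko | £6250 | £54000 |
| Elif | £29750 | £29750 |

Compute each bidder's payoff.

Ordered from highest: Keiko £54000; Aditya £50500; Elif £29750.
Keiko has the top bid and wins; the price is the second-highest bid, £50500.
Keiko's payoff = £6250 − £50500 = -£44250. All other bidders lose, so their payoff is 0.

Payoffs: Aditya £0, Keiko -£44250, Elif £0.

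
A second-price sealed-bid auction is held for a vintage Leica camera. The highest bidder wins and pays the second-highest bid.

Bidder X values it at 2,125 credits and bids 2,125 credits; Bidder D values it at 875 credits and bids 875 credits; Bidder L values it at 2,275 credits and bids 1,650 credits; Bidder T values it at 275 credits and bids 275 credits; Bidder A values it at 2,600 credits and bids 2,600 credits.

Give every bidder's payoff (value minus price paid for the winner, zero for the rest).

Sorted high to low: Bidder A 2,600 credits, then Bidder X 2,125 credits, then Bidder L 1,650 credits, then Bidder D 875 credits, then Bidder T 275 credits.
Bidder A has the top bid and wins; the price is the second-highest bid, 2,125 credits.
Bidder A's payoff = 2,600 credits − 2,125 credits = 475 credits. All other bidders lose, so their payoff is 0.

Payoffs: Bidder X 0 credits, Bidder D 0 credits, Bidder L 0 credits, Bidder T 0 credits, Bidder A 475 credits.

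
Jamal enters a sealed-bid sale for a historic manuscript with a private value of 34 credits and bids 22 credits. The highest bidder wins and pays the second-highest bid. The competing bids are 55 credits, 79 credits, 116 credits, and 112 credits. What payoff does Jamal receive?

Payoff = 0 credits.

Highest competing bid: 116 credits.
Jamal's bid 22 credits is not the highest, so Jamal loses, pays nothing, and earns zero payoff.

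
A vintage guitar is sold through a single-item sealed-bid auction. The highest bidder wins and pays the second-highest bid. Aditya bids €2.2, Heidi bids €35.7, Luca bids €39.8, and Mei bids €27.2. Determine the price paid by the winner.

The winner pays €35.7.

Sorted high to low: Luca €39.8, then Heidi €35.7, then Mei €27.2, then Aditya €2.2.
Luca has the highest bid, so Luca wins.
The second-highest bid is €35.7, so that is what Luca pays.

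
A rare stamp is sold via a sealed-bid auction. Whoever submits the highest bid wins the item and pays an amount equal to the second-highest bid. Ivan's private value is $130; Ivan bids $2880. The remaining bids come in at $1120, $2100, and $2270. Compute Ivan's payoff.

Payoff = -$2140.

Highest competing bid: $2270.
Ivan's bid $2880 is the highest overall, so Ivan wins and pays the second-highest bid, $2270.
Payoff = value − price = $130 − $2270 = -$2140.
Overbidding won the item at a price above value — truthful bidding would have avoided this loss.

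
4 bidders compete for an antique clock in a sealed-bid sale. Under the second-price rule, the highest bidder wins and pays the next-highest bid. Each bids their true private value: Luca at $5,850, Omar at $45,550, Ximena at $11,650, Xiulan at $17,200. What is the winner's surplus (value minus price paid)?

Winner's surplus: $28,350.

Ranking the bids: Omar $45,550, then Xiulan $17,200, then Ximena $11,650, then Luca $5,850.
Omar wins with the top bid and pays the second-highest, $17,200.
Surplus = $45,550 − $17,200 = $28,350.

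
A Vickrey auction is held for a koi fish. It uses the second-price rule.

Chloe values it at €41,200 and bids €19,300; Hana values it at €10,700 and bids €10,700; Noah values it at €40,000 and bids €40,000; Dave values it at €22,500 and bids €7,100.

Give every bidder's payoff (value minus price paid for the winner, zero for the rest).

Sorted high to low: Noah €40,000 > Chloe €19,300 > Hana €10,700 > Dave €7,100.
Noah has the top bid and wins; the price is the second-highest bid, €19,300.
Noah's payoff = €40,000 − €19,300 = €20,700. All other bidders lose, so their payoff is 0.

Chloe €0, Hana €0, Noah €20,700, Dave €0.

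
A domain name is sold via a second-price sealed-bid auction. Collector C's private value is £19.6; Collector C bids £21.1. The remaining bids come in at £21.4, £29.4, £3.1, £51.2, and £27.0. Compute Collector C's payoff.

Highest competing bid: £51.2.
Collector C's bid £21.1 is not the highest, so Collector C loses, pays nothing, and earns zero payoff.

Collector C's payoff: £0.0.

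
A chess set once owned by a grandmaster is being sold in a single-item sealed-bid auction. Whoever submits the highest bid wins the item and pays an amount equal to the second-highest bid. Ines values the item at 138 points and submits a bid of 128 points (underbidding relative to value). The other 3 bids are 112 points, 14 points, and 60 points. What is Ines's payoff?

Highest competing bid: 112 points.
Ines's bid 128 points is the highest overall, so Ines wins and pays the second-highest bid, 112 points.
Payoff = value − price = 138 points − 112 points = 26 points.

Ines's payoff: 26 points.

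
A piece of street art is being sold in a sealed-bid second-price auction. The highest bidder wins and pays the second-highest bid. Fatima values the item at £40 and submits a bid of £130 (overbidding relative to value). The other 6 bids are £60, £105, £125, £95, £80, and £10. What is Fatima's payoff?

-£85

Highest competing bid: £125.
Fatima's bid £130 is the highest overall, so Fatima wins and pays the second-highest bid, £125.
Payoff = value − price = £40 − £125 = -£85.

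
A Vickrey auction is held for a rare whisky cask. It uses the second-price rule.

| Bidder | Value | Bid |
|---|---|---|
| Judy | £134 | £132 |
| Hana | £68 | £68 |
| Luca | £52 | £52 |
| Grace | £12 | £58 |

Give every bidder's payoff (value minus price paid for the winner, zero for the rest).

Sorted high to low: Judy £132; Hana £68; Grace £58; Luca £52.
Judy has the top bid and wins; the price is the second-highest bid, £68.
Judy's payoff = £134 − £68 = £66. All other bidders lose, so their payoff is 0.

Payoffs: Judy £66, Hana £0, Luca £0, Grace £0.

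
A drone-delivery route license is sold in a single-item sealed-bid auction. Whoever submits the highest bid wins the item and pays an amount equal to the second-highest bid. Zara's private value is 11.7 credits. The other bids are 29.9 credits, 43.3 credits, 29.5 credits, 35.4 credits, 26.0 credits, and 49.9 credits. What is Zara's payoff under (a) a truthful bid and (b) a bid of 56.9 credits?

The highest competing bid is 49.9 credits.
Bidding truthfully at 11.7 credits: the top bid is 49.9 credits (a rival), so Zara loses. Payoff = 0.0 credits.
Bidding 56.9 credits: Zara has the top bid, wins, and pays the second-highest bid 49.9 credits. Payoff = 11.7 credits − 49.9 credits = -38.2 credits.
This is the dominant-strategy logic: truthful bidding weakly beats any alternative.

(a) 0.0 credits  (b) -38.2 credits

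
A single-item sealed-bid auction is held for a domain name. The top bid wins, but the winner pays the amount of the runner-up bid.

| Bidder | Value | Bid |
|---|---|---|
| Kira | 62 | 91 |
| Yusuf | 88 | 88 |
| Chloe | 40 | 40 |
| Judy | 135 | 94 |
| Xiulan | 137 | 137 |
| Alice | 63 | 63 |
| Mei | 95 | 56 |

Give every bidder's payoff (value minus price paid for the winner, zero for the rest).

Ranking the bids: Xiulan 137; Judy 94; Kira 91; Yusuf 88; Alice 63; Mei 56; Chloe 40.
Xiulan has the top bid and wins; the price is the second-highest bid, 94.
Xiulan's payoff = 137 − 94 = 43. All other bidders lose, so their payoff is 0.

Payoffs: Kira 0, Yusuf 0, Chloe 0, Judy 0, Xiulan 43, Alice 0, Mei 0.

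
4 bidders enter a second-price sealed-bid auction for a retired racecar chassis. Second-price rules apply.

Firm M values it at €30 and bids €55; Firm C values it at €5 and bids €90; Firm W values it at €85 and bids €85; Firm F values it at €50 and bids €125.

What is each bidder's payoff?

Firm M €0, Firm C €0, Firm W €0, Firm F -€40.

Ranking the bids: Firm F €125, then Firm C €90, then Firm W €85, then Firm M €55.
Firm F has the top bid and wins; the price is the second-highest bid, €90.
Firm F's payoff = €50 − €90 = -€40. All other bidders lose, so their payoff is 0.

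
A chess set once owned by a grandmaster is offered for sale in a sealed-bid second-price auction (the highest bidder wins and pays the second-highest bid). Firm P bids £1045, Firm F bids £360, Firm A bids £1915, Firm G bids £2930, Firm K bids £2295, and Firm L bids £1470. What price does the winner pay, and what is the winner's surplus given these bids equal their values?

Price £2295; surplus £635.

Ranking the bids: Firm G £2930, then Firm K £2295, then Firm A £1915, then Firm L £1470, then Firm P £1045, then Firm F £360.
Firm G is the highest bidder, so Firm G wins.
Under the second-price rule, the price is the second-highest bid: £2295.
Surplus = £2930 − £2295 = £635.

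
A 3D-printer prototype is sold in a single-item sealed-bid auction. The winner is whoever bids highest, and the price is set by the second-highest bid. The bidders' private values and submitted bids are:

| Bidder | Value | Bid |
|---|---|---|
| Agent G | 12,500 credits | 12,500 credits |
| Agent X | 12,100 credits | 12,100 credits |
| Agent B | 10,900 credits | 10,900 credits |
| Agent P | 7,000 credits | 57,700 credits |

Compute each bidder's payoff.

Payoffs: Agent G 0 credits, Agent X 0 credits, Agent B 0 credits, Agent P -5,500 credits.

Bids in descending order: Agent P 57,700 credits; Agent G 12,500 credits; Agent X 12,100 credits; Agent B 10,900 credits.
Agent P has the top bid and wins; the price is the second-highest bid, 12,500 credits.
Agent P's payoff = 7,000 credits − 12,500 credits = -5,500 credits. All other bidders lose, so their payoff is 0.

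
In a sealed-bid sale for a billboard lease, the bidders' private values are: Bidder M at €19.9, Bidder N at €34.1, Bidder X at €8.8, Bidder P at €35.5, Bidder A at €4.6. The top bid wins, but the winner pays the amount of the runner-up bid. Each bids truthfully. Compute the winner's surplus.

Winner's surplus: €1.4.

Ordered from highest: Bidder P €35.5; Bidder N €34.1; Bidder M €19.9; Bidder X €8.8; Bidder A €4.6.
Bidder P wins with the top bid and pays the second-highest, €34.1.
Surplus = €35.5 − €34.1 = €1.4.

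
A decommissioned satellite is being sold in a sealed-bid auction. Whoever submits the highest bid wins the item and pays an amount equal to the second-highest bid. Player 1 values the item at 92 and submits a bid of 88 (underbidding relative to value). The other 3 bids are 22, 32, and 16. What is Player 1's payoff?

Highest competing bid: 32.
Player 1's bid 88 is the highest overall, so Player 1 wins and pays the second-highest bid, 32.
Payoff = value − price = 92 − 32 = 60.

60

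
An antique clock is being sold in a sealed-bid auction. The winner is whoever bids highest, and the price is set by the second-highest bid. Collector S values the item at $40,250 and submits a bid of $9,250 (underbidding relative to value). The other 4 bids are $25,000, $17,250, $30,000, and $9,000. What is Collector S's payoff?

Highest competing bid: $30,000.
Collector S's bid $9,250 is not the highest, so Collector S loses, pays nothing, and earns zero payoff.

$0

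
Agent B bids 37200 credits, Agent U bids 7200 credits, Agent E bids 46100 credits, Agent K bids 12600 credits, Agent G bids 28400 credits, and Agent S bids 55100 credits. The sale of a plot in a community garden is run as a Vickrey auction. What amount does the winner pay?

Sorted high to low: Agent S 55100 credits > Agent E 46100 credits > Agent B 37200 credits > Agent G 28400 credits > Agent K 12600 credits > Agent U 7200 credits.
Agent S has the highest bid, so Agent S wins.
The second-highest bid is 46100 credits, so that is what Agent S pays.

Price paid: 46100 credits.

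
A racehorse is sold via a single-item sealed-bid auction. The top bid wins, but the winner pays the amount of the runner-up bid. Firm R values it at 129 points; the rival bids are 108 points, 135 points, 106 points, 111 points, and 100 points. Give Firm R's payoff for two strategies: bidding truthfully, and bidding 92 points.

Truthful: 0 points; alternative: 0 points.

The highest competing bid is 135 points.
Bidding truthfully at 129 points: the top bid is 135 points (a rival), so Firm R loses. Payoff = 0 points.
Bidding 92 points: the top bid is 135 points (a rival), so Firm R loses. Payoff = 0 points.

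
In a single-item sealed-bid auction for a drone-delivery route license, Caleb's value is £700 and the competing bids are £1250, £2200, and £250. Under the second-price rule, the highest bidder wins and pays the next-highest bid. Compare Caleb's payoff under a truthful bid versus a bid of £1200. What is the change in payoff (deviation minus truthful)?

Payoff change: £0.

The highest competing bid is £2200.
Bidding truthfully at £700: the top bid is £2200 (a rival), so Caleb loses. Payoff = £0.
Bidding £1200: the top bid is £2200 (a rival), so Caleb loses. Payoff = £0.
Change = £0 − £0 = £0.
The bid only affects whether you win, not the price — here both bids land on the same side of the top rival bid, so the deviation is payoff-neutral.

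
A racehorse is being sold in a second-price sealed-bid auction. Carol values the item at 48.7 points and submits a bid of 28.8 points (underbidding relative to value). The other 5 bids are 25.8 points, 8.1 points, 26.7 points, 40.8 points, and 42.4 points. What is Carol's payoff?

Carol's payoff: 0.0 points.

Highest competing bid: 42.4 points.
Carol's bid 28.8 points is not the highest, so Carol loses, pays nothing, and earns zero payoff.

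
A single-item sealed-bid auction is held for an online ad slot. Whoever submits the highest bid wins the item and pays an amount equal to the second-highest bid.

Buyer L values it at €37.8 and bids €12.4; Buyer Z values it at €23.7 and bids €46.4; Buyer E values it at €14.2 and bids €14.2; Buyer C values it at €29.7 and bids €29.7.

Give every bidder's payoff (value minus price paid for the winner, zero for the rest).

Ranking the bids: Buyer Z €46.4; Buyer C €29.7; Buyer E €14.2; Buyer L €12.4.
Buyer Z has the top bid and wins; the price is the second-highest bid, €29.7.
Buyer Z's payoff = €23.7 − €29.7 = -€6.0. All other bidders lose, so their payoff is 0.

Buyer L €0.0, Buyer Z -€6.0, Buyer E €0.0, Buyer C €0.0.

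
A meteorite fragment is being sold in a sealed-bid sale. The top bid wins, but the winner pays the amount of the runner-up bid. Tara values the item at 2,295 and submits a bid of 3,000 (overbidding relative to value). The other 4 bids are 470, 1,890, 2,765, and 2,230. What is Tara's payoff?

Highest competing bid: 2,765.
Tara's bid 3,000 is the highest overall, so Tara wins and pays the second-highest bid, 2,765.
Payoff = value − price = 2,295 − 2,765 = -470.
Overbidding won the item at a price above value — truthful bidding would have avoided this loss.

-470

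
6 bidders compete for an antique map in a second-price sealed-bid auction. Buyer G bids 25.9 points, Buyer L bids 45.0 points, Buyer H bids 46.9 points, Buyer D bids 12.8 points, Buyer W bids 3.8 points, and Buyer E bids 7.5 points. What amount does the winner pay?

Ordered from highest: Buyer H 46.9 points > Buyer L 45.0 points > Buyer G 25.9 points > Buyer D 12.8 points > Buyer E 7.5 points > Buyer W 3.8 points.
Buyer H has the highest bid, so Buyer H wins.
The second-highest bid is 45.0 points, so that is what Buyer H pays.

The winner pays 45.0 points.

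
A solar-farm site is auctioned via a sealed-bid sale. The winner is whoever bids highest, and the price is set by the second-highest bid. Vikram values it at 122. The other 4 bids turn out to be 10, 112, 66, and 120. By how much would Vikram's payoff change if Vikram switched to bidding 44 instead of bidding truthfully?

Change in payoff: -2.

The highest competing bid is 120.
Bidding truthfully at 122: Vikram has the top bid, wins, and pays the second-highest bid 120. Payoff = 122 − 120 = 2.
Bidding 44: the top bid is 120 (a rival), so Vikram loses. Payoff = 0.
Change = 0 − 2 = -2.
Deviating from a truthful bid can only lose payoff in a second-price auction — never gain.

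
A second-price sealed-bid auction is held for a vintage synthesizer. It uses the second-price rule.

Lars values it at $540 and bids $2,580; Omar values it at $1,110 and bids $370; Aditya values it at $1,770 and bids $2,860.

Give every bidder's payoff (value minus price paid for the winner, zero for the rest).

Lars $0, Omar $0, Aditya -$810.

Ranking the bids: Aditya $2,860; Lars $2,580; Omar $370.
Aditya has the top bid and wins; the price is the second-highest bid, $2,580.
Aditya's payoff = $1,770 − $2,580 = -$810. All other bidders lose, so their payoff is 0.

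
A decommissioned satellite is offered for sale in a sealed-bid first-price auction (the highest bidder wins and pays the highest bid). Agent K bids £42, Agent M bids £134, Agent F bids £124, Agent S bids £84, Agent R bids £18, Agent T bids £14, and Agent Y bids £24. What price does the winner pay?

£134

Ordered from highest: Agent M £134; Agent F £124; Agent S £84; Agent K £42; Agent Y £24; Agent R £18; Agent T £14.
Agent M is the highest bidder, so Agent M wins.
Under the first-price rule, the price is the highest bid: £134.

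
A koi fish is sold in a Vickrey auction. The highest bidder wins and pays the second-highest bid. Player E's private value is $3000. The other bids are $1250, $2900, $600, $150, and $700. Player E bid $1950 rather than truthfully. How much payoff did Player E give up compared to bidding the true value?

Regret: $100.

The highest competing bid is $2900.
Bidding truthfully at $3000: Player E has the top bid, wins, and pays the second-highest bid $2900. Payoff = $3000 − $2900 = $100.
Bidding $1950: the top bid is $2900 (a rival), so Player E loses. Payoff = $0.
Regret = truthful payoff − actual payoff = $100 − $0 = $100.
This is the dominant-strategy logic: truthful bidding weakly beats any alternative.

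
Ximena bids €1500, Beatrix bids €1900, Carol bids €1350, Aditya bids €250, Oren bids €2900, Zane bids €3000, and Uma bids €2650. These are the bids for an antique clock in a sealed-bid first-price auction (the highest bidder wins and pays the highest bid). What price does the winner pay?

Ordered from highest: Zane €3000 > Oren €2900 > Uma €2650 > Beatrix €1900 > Ximena €1500 > Carol €1350 > Aditya €250.
Zane is the highest bidder, so Zane wins.
Under the first-price rule, the price is the highest bid: €3000.

Price paid: €3000.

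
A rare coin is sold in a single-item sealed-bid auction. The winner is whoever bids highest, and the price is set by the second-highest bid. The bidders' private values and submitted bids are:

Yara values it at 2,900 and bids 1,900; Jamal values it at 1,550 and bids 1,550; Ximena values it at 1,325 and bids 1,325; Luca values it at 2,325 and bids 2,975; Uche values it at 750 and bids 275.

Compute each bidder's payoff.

Payoffs: Yara 0, Jamal 0, Ximena 0, Luca 425, Uche 0.

Sorted high to low: Luca 2,975, then Yara 1,900, then Jamal 1,550, then Ximena 1,325, then Uche 275.
Luca has the top bid and wins; the price is the second-highest bid, 1,900.
Luca's payoff = 2,325 − 1,900 = 425. All other bidders lose, so their payoff is 0.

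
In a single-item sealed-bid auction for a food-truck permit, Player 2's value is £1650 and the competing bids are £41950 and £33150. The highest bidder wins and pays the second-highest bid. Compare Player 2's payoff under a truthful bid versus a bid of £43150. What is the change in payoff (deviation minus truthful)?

Payoff change: -£40300.

The highest competing bid is £41950.
Bidding truthfully at £1650: the top bid is £41950 (a rival), so Player 2 loses. Payoff = £0.
Bidding £43150: Player 2 has the top bid, wins, and pays the second-highest bid £41950. Payoff = £1650 − £41950 = -£40300.
Change = -£40300 − £0 = -£40300.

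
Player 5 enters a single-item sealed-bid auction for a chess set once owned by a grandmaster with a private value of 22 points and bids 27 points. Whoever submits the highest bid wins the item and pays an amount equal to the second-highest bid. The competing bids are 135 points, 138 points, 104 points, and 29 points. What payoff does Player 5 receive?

Highest competing bid: 138 points.
Player 5's bid 27 points is not the highest, so Player 5 loses, pays nothing, and earns zero payoff.

Payoff = 0 points.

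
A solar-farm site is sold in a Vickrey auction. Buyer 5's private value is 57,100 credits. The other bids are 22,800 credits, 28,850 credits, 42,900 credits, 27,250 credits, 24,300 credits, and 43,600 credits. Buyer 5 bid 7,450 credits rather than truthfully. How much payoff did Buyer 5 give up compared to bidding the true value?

The highest competing bid is 43,600 credits.
Bidding truthfully at 57,100 credits: Buyer 5 has the top bid, wins, and pays the second-highest bid 43,600 credits. Payoff = 57,100 credits − 43,600 credits = 13,500 credits.
Bidding 7,450 credits: the top bid is 43,600 credits (a rival), so Buyer 5 loses. Payoff = 0 credits.
Regret = truthful payoff − actual payoff = 13,500 credits − 0 credits = 13,500 credits.

Regret: 13,500 credits.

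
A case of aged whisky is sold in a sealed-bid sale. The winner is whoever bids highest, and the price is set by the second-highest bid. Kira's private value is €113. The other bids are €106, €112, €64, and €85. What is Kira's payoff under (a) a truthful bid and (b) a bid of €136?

Truthful: €1; alternative: €1.

The highest competing bid is €112.
Bidding truthfully at €113: Kira has the top bid, wins, and pays the second-highest bid €112. Payoff = €113 − €112 = €1.
Bidding €136: Kira has the top bid, wins, and pays the second-highest bid €112. Payoff = €113 − €112 = €1.
The bid only affects whether you win, not the price — here both bids land on the same side of the top rival bid, so the deviation is payoff-neutral.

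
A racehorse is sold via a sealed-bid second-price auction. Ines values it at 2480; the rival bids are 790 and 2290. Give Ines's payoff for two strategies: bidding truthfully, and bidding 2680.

The highest competing bid is 2290.
Bidding truthfully at 2480: Ines has the top bid, wins, and pays the second-highest bid 2290. Payoff = 2480 − 2290 = 190.
Bidding 2680: Ines has the top bid, wins, and pays the second-highest bid 2290. Payoff = 2480 − 2290 = 190.

(a) 190  (b) 190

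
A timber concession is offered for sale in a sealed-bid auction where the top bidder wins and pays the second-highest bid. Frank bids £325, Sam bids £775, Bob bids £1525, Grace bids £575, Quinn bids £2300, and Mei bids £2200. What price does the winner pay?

£2200

Ranking the bids: Quinn £2300; Mei £2200; Bob £1525; Sam £775; Grace £575; Frank £325.
Quinn is the highest bidder, so Quinn wins.
Under the second-price rule, the price is the second-highest bid: £2200.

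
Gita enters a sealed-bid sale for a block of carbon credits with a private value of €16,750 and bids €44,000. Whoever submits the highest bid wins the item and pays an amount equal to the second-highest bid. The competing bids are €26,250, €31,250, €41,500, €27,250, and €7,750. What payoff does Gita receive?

Highest competing bid: €41,500.
Gita's bid €44,000 is the highest overall, so Gita wins and pays the second-highest bid, €41,500.
Payoff = value − price = €16,750 − €41,500 = -€24,750.

Gita's payoff: -€24,750.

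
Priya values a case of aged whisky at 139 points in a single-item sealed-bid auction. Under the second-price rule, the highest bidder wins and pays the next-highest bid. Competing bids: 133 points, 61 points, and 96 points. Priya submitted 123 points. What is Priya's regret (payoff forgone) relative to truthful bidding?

The highest competing bid is 133 points.
Bidding truthfully at 139 points: Priya has the top bid, wins, and pays the second-highest bid 133 points. Payoff = 139 points − 133 points = 6 points.
Bidding 123 points: the top bid is 133 points (a rival), so Priya loses. Payoff = 0 points.
Regret = truthful payoff − actual payoff = 6 points − 0 points = 6 points.

Regret: 6 points.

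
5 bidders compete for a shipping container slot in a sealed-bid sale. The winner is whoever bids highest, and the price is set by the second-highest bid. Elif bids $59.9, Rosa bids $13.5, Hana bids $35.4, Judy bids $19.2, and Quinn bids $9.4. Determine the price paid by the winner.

Ordered from highest: Elif $59.9 > Hana $35.4 > Judy $19.2 > Rosa $13.5 > Quinn $9.4.
Elif has the highest bid, so Elif wins.
The second-highest bid is $35.4, so that is what Elif pays.

Price paid: $35.4.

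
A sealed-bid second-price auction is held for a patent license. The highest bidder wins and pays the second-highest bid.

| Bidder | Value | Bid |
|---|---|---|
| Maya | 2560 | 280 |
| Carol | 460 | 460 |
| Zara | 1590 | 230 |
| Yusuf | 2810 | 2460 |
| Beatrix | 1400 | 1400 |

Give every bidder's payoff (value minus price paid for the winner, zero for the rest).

Payoffs: Maya 0, Carol 0, Zara 0, Yusuf 1410, Beatrix 0.

Ordered from highest: Yusuf 2460 > Beatrix 1400 > Carol 460 > Maya 280 > Zara 230.
Yusuf has the top bid and wins; the price is the second-highest bid, 1400.
Yusuf's payoff = 2810 − 1400 = 1410. All other bidders lose, so their payoff is 0.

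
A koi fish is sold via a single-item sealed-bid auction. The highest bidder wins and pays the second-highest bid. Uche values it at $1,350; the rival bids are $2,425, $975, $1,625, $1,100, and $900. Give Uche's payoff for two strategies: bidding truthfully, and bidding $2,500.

(a) $0  (b) -$1,075

The highest competing bid is $2,425.
Bidding truthfully at $1,350: the top bid is $2,425 (a rival), so Uche loses. Payoff = $0.
Bidding $2,500: Uche has the top bid, wins, and pays the second-highest bid $2,425. Payoff = $1,350 − $2,425 = -$1,075.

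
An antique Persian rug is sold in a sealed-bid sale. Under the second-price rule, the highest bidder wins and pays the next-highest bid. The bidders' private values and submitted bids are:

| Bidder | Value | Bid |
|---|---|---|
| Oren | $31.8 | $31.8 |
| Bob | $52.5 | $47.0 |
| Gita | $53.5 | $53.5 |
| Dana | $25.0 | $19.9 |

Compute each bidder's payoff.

Payoffs: Oren $0.0, Bob $0.0, Gita $6.5, Dana $0.0.

Sorted high to low: Gita $53.5; Bob $47.0; Oren $31.8; Dana $19.9.
Gita has the top bid and wins; the price is the second-highest bid, $47.0.
Gita's payoff = $53.5 − $47.0 = $6.5. All other bidders lose, so their payoff is 0.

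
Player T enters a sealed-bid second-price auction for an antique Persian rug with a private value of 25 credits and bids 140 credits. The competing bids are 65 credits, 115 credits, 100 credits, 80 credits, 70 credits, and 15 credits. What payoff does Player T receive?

Highest competing bid: 115 credits.
Player T's bid 140 credits is the highest overall, so Player T wins and pays the second-highest bid, 115 credits.
Payoff = value − price = 25 credits − 115 credits = -90 credits.
Overbidding won the item at a price above value — truthful bidding would have avoided this loss.

Player T's payoff: -90 credits.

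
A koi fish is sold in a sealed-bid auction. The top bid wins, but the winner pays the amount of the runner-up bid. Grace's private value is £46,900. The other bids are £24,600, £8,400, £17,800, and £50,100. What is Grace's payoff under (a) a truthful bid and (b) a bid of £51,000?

The highest competing bid is £50,100.
Bidding truthfully at £46,900: the top bid is £50,100 (a rival), so Grace loses. Payoff = £0.
Bidding £51,000: Grace has the top bid, wins, and pays the second-highest bid £50,100. Payoff = £46,900 − £50,100 = -£3,200.
This is the dominant-strategy logic: truthful bidding weakly beats any alternative.

(a) £0  (b) -£3,200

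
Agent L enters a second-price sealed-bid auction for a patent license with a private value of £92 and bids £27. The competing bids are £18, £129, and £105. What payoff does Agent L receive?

Highest competing bid: £129.
Agent L's bid £27 is not the highest, so Agent L loses, pays nothing, and earns zero payoff.

Agent L's payoff: £0.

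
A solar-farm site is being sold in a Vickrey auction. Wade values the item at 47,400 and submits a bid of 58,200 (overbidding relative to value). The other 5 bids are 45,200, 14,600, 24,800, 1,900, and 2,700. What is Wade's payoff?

Wade's payoff: 2,200.

Highest competing bid: 45,200.
Wade's bid 58,200 is the highest overall, so Wade wins and pays the second-highest bid, 45,200.
Payoff = value − price = 47,400 − 45,200 = 2,200.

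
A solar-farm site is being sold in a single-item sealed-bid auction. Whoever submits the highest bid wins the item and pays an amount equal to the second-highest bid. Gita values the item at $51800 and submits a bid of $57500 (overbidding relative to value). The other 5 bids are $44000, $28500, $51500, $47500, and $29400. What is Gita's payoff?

Highest competing bid: $51500.
Gita's bid $57500 is the highest overall, so Gita wins and pays the second-highest bid, $51500.
Payoff = value − price = $51800 − $51500 = $300.

Payoff = $300.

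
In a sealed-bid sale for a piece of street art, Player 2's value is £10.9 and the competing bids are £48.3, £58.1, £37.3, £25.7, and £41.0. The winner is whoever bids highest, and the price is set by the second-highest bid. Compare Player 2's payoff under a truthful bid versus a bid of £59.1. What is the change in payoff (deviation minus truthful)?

The highest competing bid is £58.1.
Bidding truthfully at £10.9: the top bid is £58.1 (a rival), so Player 2 loses. Payoff = £0.0.
Bidding £59.1: Player 2 has the top bid, wins, and pays the second-highest bid £58.1. Payoff = £10.9 − £58.1 = -£47.2.
Change = -£47.2 − £0.0 = -£47.2.

Payoff change: -£47.2.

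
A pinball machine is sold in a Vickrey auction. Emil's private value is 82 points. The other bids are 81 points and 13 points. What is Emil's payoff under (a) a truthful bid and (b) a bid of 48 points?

The highest competing bid is 81 points.
Bidding truthfully at 82 points: Emil has the top bid, wins, and pays the second-highest bid 81 points. Payoff = 82 points − 81 points = 1 points.
Bidding 48 points: the top bid is 81 points (a rival), so Emil loses. Payoff = 0 points.

(a) 1 points  (b) 0 points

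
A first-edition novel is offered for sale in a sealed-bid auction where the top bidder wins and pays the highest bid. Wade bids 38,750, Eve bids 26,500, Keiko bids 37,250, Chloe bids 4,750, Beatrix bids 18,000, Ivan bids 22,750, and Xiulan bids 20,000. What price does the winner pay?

Sorted high to low: Wade 38,750, then Keiko 37,250, then Eve 26,500, then Ivan 22,750, then Xiulan 20,000, then Beatrix 18,000, then Chloe 4,750.
Wade is the highest bidder, so Wade wins.
Under the first-price rule, the price is the highest bid: 38,750.

38,750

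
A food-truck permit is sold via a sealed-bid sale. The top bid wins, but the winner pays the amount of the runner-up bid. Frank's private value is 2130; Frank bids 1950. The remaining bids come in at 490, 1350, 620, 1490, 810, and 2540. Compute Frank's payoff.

Highest competing bid: 2540.
Frank's bid 1950 is not the highest, so Frank loses, pays nothing, and earns zero payoff.

Frank's payoff: 0.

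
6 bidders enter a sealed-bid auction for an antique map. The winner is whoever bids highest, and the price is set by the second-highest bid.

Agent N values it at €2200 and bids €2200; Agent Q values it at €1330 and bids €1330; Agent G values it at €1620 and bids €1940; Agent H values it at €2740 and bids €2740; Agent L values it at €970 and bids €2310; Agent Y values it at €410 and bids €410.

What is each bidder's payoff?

Sorted high to low: Agent H €2740, then Agent L €2310, then Agent N €2200, then Agent G €1940, then Agent Q €1330, then Agent Y €410.
Agent H has the top bid and wins; the price is the second-highest bid, €2310.
Agent H's payoff = €2740 − €2310 = €430. All other bidders lose, so their payoff is 0.

Agent N €0, Agent Q €0, Agent G €0, Agent H €430, Agent L €0, Agent Y €0.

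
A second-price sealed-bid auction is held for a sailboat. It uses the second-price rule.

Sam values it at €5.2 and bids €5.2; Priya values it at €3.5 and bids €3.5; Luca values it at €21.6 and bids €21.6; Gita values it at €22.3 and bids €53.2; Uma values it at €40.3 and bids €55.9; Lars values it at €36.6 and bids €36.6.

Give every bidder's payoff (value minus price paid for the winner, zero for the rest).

Payoffs: Sam €0.0, Priya €0.0, Luca €0.0, Gita €0.0, Uma -€12.9, Lars €0.0.

Ordered from highest: Uma €55.9, then Gita €53.2, then Lars €36.6, then Luca €21.6, then Sam €5.2, then Priya €3.5.
Uma has the top bid and wins; the price is the second-highest bid, €53.2.
Uma's payoff = €40.3 − €53.2 = -€12.9. All other bidders lose, so their payoff is 0.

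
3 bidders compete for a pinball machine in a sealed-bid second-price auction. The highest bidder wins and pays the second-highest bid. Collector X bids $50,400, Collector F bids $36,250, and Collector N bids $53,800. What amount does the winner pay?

$50,400

Sorted high to low: Collector N $53,800, then Collector X $50,400, then Collector F $36,250.
Collector N has the highest bid, so Collector N wins.
The second-highest bid is $50,400, so that is what Collector N pays.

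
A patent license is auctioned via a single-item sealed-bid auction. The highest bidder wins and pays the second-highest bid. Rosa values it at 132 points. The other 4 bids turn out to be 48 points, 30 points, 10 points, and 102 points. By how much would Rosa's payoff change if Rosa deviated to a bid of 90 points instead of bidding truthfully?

The highest competing bid is 102 points.
Bidding truthfully at 132 points: Rosa has the top bid, wins, and pays the second-highest bid 102 points. Payoff = 132 points − 102 points = 30 points.
Bidding 90 points: the top bid is 102 points (a rival), so Rosa loses. Payoff = 0 points.
Change = 0 points − 30 points = -30 points.

Change in payoff: -30 points.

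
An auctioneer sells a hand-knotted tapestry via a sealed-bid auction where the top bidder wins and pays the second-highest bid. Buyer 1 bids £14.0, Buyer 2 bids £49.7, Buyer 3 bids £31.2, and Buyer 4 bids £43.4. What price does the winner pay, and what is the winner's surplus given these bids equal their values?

Ordered from highest: Buyer 2 £49.7 > Buyer 4 £43.4 > Buyer 3 £31.2 > Buyer 1 £14.0.
Buyer 2 is the highest bidder, so Buyer 2 wins.
Under the second-price rule, the price is the second-highest bid: £43.4.
Surplus = £49.7 − £43.4 = £6.3.

Price £43.4; surplus £6.3.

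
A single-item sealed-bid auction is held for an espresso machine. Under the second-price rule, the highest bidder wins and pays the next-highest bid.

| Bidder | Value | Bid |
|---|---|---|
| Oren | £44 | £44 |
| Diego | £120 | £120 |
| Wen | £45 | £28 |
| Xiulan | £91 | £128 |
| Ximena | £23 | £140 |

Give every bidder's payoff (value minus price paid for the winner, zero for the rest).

Bids in descending order: Ximena £140, then Xiulan £128, then Diego £120, then Oren £44, then Wen £28.
Ximena has the top bid and wins; the price is the second-highest bid, £128.
Ximena's payoff = £23 − £128 = -£105. All other bidders lose, so their payoff is 0.

Oren £0, Diego £0, Wen £0, Xiulan £0, Ximena -£105.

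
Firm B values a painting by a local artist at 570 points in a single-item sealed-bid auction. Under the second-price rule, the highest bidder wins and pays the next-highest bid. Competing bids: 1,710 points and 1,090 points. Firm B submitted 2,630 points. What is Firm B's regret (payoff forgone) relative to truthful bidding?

The highest competing bid is 1,710 points.
Bidding truthfully at 570 points: the top bid is 1,710 points (a rival), so Firm B loses. Payoff = 0 points.
Bidding 2,630 points: Firm B has the top bid, wins, and pays the second-highest bid 1,710 points. Payoff = 570 points − 1,710 points = -1,140 points.
Regret = truthful payoff − actual payoff = 0 points − -1,140 points = 1,140 points.

1,140 points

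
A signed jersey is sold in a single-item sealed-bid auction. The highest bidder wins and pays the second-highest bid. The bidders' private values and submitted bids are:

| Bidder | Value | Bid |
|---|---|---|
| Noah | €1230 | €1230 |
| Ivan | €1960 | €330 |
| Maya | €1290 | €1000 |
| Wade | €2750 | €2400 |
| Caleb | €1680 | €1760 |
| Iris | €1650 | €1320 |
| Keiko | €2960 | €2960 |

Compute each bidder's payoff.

Ordered from highest: Keiko €2960 > Wade €2400 > Caleb €1760 > Iris €1320 > Noah €1230 > Maya €1000 > Ivan €330.
Keiko has the top bid and wins; the price is the second-highest bid, €2400.
Keiko's payoff = €2960 − €2400 = €560. All other bidders lose, so their payoff is 0.

Noah €0, Ivan €0, Maya €0, Wade €0, Caleb €0, Iris €0, Keiko €560.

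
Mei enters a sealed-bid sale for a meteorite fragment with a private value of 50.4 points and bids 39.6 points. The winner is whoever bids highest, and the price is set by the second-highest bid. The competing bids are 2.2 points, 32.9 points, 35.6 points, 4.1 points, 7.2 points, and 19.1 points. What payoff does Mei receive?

Highest competing bid: 35.6 points.
Mei's bid 39.6 points is the highest overall, so Mei wins and pays the second-highest bid, 35.6 points.
Payoff = value − price = 50.4 points − 35.6 points = 14.8 points.

Payoff = 14.8 points.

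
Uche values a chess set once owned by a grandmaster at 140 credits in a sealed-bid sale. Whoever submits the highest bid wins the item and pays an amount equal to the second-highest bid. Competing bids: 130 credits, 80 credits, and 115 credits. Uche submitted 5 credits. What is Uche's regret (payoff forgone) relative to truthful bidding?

10 credits

The highest competing bid is 130 credits.
Bidding truthfully at 140 credits: Uche has the top bid, wins, and pays the second-highest bid 130 credits. Payoff = 140 credits − 130 credits = 10 credits.
Bidding 5 credits: the top bid is 130 credits (a rival), so Uche loses. Payoff = 0 credits.
Regret = truthful payoff − actual payoff = 10 credits − 0 credits = 10 credits.
This is the dominant-strategy logic: truthful bidding weakly beats any alternative.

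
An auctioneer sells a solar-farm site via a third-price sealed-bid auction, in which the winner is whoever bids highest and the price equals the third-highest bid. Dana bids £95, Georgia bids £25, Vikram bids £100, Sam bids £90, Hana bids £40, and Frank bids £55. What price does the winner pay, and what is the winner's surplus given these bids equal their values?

The winner pays £90 for a surplus of £10.

Sorted high to low: Vikram £100, then Dana £95, then Sam £90, then Frank £55, then Hana £40, then Georgia £25.
Vikram is the highest bidder, so Vikram wins.
Under the third-price rule, the price is the third-highest bid: £90.
Surplus = £100 − £90 = £10.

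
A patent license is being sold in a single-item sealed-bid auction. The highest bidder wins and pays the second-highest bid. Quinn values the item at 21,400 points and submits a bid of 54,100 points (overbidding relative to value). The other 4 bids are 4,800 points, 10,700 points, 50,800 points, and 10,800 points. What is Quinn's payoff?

Quinn's payoff: -29,400 points.

Highest competing bid: 50,800 points.
Quinn's bid 54,100 points is the highest overall, so Quinn wins and pays the second-highest bid, 50,800 points.
Payoff = value − price = 21,400 points − 50,800 points = -29,400 points.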